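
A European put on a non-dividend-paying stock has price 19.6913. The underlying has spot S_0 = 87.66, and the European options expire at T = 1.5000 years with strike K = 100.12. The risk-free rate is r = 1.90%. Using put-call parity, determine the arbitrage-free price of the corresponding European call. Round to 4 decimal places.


Put-call parity: C - P = S_0 * exp(-qT) - K * exp(-rT).
S_0 * exp(-qT) = 87.6600 * 1.00000000 = 87.66000000
K * exp(-rT) = 100.1200 * 0.97190229 = 97.30685769
C = P + S*exp(-qT) - K*exp(-rT)
C = 19.6913 + 87.66000000 - 97.30685769 = 10.0444

Answer: Call price = 10.0444


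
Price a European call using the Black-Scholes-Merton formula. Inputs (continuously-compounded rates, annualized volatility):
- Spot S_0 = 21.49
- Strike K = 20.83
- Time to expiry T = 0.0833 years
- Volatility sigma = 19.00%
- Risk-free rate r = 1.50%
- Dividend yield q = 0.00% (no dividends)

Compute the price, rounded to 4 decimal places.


d1 = (ln(S/K) + (r - q + 0.5*sigma^2) * T) / (sigma * sqrt(T)) = 0.61904064
d2 = d1 - sigma * sqrt(T) = 0.56420334
exp(-rT) = 0.99875128; exp(-qT) = 1.00000000
C = S_0 * exp(-qT) * N(d1) - K * exp(-rT) * N(d2)
N(d1) = 0.73205521; N(d2) = 0.71369212
C = 21.4900 * 1.00000000 * 0.73205521 - 20.8300 * 0.99875128 * 0.71369212 = 0.8842

Answer: Price = 0.8842


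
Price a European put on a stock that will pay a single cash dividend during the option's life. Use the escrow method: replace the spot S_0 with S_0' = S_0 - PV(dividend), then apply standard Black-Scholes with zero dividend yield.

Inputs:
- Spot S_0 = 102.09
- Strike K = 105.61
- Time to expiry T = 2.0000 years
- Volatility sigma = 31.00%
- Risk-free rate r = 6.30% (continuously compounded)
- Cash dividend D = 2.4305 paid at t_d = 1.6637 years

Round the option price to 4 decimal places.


Answer: Price = 13.5594

Derivation:
PV(D) = D * exp(-r * t_d) = 2.4305 * 0.90049281 = 2.18864777
S_0' = S_0 - PV(D) = 102.0900 - 2.18864777 = 99.90135223
d1 = (ln(S_0'/K) + (r + sigma^2/2)*T) / (sigma*sqrt(T)) = 0.37985356
d2 = d1 - sigma*sqrt(T) = -0.05855264
exp(-rT) = 0.88161485
N(-d1) = 0.35202706; N(-d2) = 0.52334578
P = K * exp(-rT) * N(-d2) - S_0' * N(-d1) = 105.6100 * 0.88161485 * 0.52334578 - 99.90135223 * 0.35202706 = 13.5594


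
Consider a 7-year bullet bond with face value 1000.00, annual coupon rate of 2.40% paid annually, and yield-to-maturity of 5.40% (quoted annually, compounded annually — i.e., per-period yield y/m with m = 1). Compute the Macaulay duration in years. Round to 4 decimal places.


Answer: Macaulay duration = 6.4699 years

Derivation:
Coupon per period c = face * coupon_rate / m = 24.000000
Periods per year m = 1; per-period yield y/m = 0.054000
Number of cashflows N = 7
Cashflows (t years, CF_t, discount factor 1/(1+y/m)^(m*t), PV):
  t = 1.0000: CF_t = 24.000000, DF = 0.948767, PV = 22.770398
  t = 2.0000: CF_t = 24.000000, DF = 0.900158, PV = 21.603794
  t = 3.0000: CF_t = 24.000000, DF = 0.854040, PV = 20.496958
  t = 4.0000: CF_t = 24.000000, DF = 0.810285, PV = 19.446829
  t = 5.0000: CF_t = 24.000000, DF = 0.768771, PV = 18.450502
  t = 6.0000: CF_t = 24.000000, DF = 0.729384, PV = 17.505220
  t = 7.0000: CF_t = 1024.000000, DF = 0.692015, PV = 708.623712
Price P = sum_t PV_t = 828.897413
Macaulay numerator sum_t t * PV_t:
  t * PV_t at t = 1.0000: 22.770398
  t * PV_t at t = 2.0000: 43.207587
  t * PV_t at t = 3.0000: 61.490874
  t * PV_t at t = 4.0000: 77.787317
  t * PV_t at t = 5.0000: 92.252510
  t * PV_t at t = 6.0000: 105.031321
  t * PV_t at t = 7.0000: 4960.365983
Macaulay duration D = (sum_t t * PV_t) / P = 5362.905989 / 828.897413 = 6.469927


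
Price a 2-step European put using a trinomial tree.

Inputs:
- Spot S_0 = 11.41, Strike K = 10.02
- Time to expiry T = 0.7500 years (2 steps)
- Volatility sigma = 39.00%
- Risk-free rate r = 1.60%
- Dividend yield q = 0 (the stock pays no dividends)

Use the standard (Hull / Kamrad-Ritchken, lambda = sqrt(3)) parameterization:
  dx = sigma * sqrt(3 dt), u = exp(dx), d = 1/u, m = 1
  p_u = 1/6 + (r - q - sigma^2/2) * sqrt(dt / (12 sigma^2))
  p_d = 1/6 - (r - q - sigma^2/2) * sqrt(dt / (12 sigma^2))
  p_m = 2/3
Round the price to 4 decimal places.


dt = T/N = 0.375000; dx = sigma*sqrt(3*dt) = 0.413657
u = exp(dx) = 1.512339; d = 1/u = 0.661227
p_u = 0.139448, p_m = 0.666667, p_d = 0.193886
Discount per step: exp(-r*dt) = 0.994018
Stock lattice S(k, j) with j the centered position index:
  k=0: S(0,+0) = 11.4100
  k=1: S(1,-1) = 7.5446; S(1,+0) = 11.4100; S(1,+1) = 17.2558
  k=2: S(2,-2) = 4.9887; S(2,-1) = 7.5446; S(2,+0) = 11.4100; S(2,+1) = 17.2558; S(2,+2) = 26.0966
Terminal payoffs V(N, j) = max(K - S_T, 0):
  V(2,-2) = 5.031301; V(2,-1) = 2.475395; V(2,+0) = 0.000000; V(2,+1) = 0.000000; V(2,+2) = 0.000000
Backward induction: V(k, j) = exp(-r*dt) * [p_u * V(k+1, j+1) + p_m * V(k+1, j) + p_d * V(k+1, j-1)]
  V(1,-1) = exp(-r*dt) * [p_u*0.000000 + p_m*2.475395 + p_d*5.031301] = 2.610054
  V(1,+0) = exp(-r*dt) * [p_u*0.000000 + p_m*0.000000 + p_d*2.475395] = 0.477073
  V(1,+1) = exp(-r*dt) * [p_u*0.000000 + p_m*0.000000 + p_d*0.000000] = 0.000000
  V(0,+0) = exp(-r*dt) * [p_u*0.000000 + p_m*0.477073 + p_d*2.610054] = 0.819171

Answer: Price = V(0,0) = 0.8192


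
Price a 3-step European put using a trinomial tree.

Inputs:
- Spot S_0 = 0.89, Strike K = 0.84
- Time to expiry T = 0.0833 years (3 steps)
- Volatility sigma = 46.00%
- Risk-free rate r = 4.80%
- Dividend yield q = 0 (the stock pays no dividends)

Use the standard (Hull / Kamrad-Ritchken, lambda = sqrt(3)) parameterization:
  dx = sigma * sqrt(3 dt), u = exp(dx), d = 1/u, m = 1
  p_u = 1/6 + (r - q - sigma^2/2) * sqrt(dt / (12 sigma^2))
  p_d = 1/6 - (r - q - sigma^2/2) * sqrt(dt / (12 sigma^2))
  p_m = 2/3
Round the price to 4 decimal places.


dt = T/N = 0.027767; dx = sigma*sqrt(3*dt) = 0.132764
u = exp(dx) = 1.141980; d = 1/u = 0.875672
p_u = 0.160622, p_m = 0.666667, p_d = 0.172711
Discount per step: exp(-r*dt) = 0.998668
Stock lattice S(k, j) with j the centered position index:
  k=0: S(0,+0) = 0.8900
  k=1: S(1,-1) = 0.7793; S(1,+0) = 0.8900; S(1,+1) = 1.0164
  k=2: S(2,-2) = 0.6825; S(2,-1) = 0.7793; S(2,+0) = 0.8900; S(2,+1) = 1.0164; S(2,+2) = 1.1607
  k=3: S(3,-3) = 0.5976; S(3,-2) = 0.6825; S(3,-1) = 0.7793; S(3,+0) = 0.8900; S(3,+1) = 1.0164; S(3,+2) = 1.1607; S(3,+3) = 1.3255
Terminal payoffs V(N, j) = max(K - S_T, 0):
  V(3,-3) = 0.242395; V(3,-2) = 0.157547; V(3,-1) = 0.060652; V(3,+0) = 0.000000; V(3,+1) = 0.000000; V(3,+2) = 0.000000; V(3,+3) = 0.000000
Backward induction: V(k, j) = exp(-r*dt) * [p_u * V(k+1, j+1) + p_m * V(k+1, j) + p_d * V(k+1, j-1)]
  V(2,-2) = exp(-r*dt) * [p_u*0.060652 + p_m*0.157547 + p_d*0.242395] = 0.156429
  V(2,-1) = exp(-r*dt) * [p_u*0.000000 + p_m*0.060652 + p_d*0.157547] = 0.067555
  V(2,+0) = exp(-r*dt) * [p_u*0.000000 + p_m*0.000000 + p_d*0.060652] = 0.010461
  V(2,+1) = exp(-r*dt) * [p_u*0.000000 + p_m*0.000000 + p_d*0.000000] = 0.000000
  V(2,+2) = exp(-r*dt) * [p_u*0.000000 + p_m*0.000000 + p_d*0.000000] = 0.000000
  V(1,-1) = exp(-r*dt) * [p_u*0.010461 + p_m*0.067555 + p_d*0.156429] = 0.073636
  V(1,+0) = exp(-r*dt) * [p_u*0.000000 + p_m*0.010461 + p_d*0.067555] = 0.018617
  V(1,+1) = exp(-r*dt) * [p_u*0.000000 + p_m*0.000000 + p_d*0.010461] = 0.001804
  V(0,+0) = exp(-r*dt) * [p_u*0.001804 + p_m*0.018617 + p_d*0.073636] = 0.025385

Answer: Price = V(0,0) = 0.0254


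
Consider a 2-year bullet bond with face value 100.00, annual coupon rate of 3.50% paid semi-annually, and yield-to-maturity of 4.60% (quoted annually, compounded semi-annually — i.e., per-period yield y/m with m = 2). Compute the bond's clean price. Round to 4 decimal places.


Coupon per period c = face * coupon_rate / m = 1.750000
Periods per year m = 2; per-period yield y/m = 0.023000
Number of cashflows N = 4
Cashflows (t years, CF_t, discount factor 1/(1+y/m)^(m*t), PV):
  t = 0.5000: CF_t = 1.750000, DF = 0.977517, PV = 1.710655
  t = 1.0000: CF_t = 1.750000, DF = 0.955540, PV = 1.672194
  t = 1.5000: CF_t = 1.750000, DF = 0.934056, PV = 1.634599
  t = 2.0000: CF_t = 101.750000, DF = 0.913056, PV = 92.903459
Price P = sum_t PV_t = 97.920907

Answer: Price = 97.9209


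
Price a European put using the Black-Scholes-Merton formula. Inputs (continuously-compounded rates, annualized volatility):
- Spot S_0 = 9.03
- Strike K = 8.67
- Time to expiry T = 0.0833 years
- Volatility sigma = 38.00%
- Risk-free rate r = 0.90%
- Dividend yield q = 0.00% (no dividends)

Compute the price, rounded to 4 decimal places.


Answer: Price = 0.2309

Derivation:
d1 = (ln(S/K) + (r - q + 0.5*sigma^2) * T) / (sigma * sqrt(T)) = 0.43262098
d2 = d1 - sigma * sqrt(T) = 0.32294637
exp(-rT) = 0.99925058; exp(-qT) = 1.00000000
P = K * exp(-rT) * N(-d2) - S_0 * exp(-qT) * N(-d1)
N(-d1) = 0.33264507; N(-d2) = 0.37336793
P = 8.6700 * 0.99925058 * 0.37336793 - 9.0300 * 1.00000000 * 0.33264507 = 0.2309


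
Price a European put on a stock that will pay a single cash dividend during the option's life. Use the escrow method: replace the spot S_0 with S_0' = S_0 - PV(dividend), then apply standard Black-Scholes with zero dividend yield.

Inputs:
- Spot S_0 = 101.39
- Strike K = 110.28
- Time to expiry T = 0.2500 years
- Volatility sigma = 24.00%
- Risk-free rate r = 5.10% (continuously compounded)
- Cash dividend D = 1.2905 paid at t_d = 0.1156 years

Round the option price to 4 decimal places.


PV(D) = D * exp(-r * t_d) = 1.2905 * 0.99412174 = 1.28291411
S_0' = S_0 - PV(D) = 101.3900 - 1.28291411 = 100.10708589
d1 = (ln(S_0'/K) + (r + sigma^2/2)*T) / (sigma*sqrt(T)) = -0.64026762
d2 = d1 - sigma*sqrt(T) = -0.76026762
exp(-rT) = 0.98733094
N(-d1) = 0.73900069; N(-d2) = 0.77645268
P = K * exp(-rT) * N(-d2) - S_0' * N(-d1) = 110.2800 * 0.98733094 * 0.77645268 - 100.10708589 * 0.73900069 = 10.5632

Answer: Price = 10.5632


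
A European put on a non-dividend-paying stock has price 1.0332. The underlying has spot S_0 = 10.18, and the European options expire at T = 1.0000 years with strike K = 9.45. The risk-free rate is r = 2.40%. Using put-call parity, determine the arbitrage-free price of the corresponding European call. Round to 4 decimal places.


Answer: Call price = 1.9873

Derivation:
Put-call parity: C - P = S_0 * exp(-qT) - K * exp(-rT).
S_0 * exp(-qT) = 10.1800 * 1.00000000 = 10.18000000
K * exp(-rT) = 9.4500 * 0.97628571 = 9.22589996
C = P + S*exp(-qT) - K*exp(-rT)
C = 1.0332 + 10.18000000 - 9.22589996 = 1.9873


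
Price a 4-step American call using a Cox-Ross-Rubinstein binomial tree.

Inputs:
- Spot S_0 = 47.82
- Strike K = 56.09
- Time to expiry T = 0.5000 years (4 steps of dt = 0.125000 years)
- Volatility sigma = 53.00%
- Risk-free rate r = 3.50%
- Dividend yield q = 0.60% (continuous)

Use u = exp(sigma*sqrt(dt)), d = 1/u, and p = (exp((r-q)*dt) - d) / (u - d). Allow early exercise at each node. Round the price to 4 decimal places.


Answer: Price = V(0,0) = 4.8564

Derivation:
dt = T/N = 0.125000
u = exp(sigma*sqrt(dt)) = 1.206089; d = 1/u = 0.829126
p = (exp((r-q)*dt) - d) / (u - d) = 0.462925
Discount per step: exp(-r*dt) = 0.995635
Stock lattice S(k, i) with i counting down-moves:
  k=0: S(0,0) = 47.8200
  k=1: S(1,0) = 57.6752; S(1,1) = 39.6488
  k=2: S(2,0) = 69.5615; S(2,1) = 47.8200; S(2,2) = 32.8738
  k=3: S(3,0) = 83.8973; S(3,1) = 57.6752; S(3,2) = 39.6488; S(3,3) = 27.2566
  k=4: S(4,0) = 101.1877; S(4,1) = 69.5615; S(4,2) = 47.8200; S(4,3) = 32.8738; S(4,4) = 22.5991
Terminal payoffs V(N, i) = max(S_T - K, 0):
  V(4,0) = 45.097694; V(4,1) = 13.471451; V(4,2) = 0.000000; V(4,3) = 0.000000; V(4,4) = 0.000000
Backward induction: V(k, i) = exp(-r*dt) * [p * V(k+1, i) + (1-p) * V(k+1, i+1)]; then take max(V_cont, immediate exercise) for American.
  V(3,0) = exp(-r*dt) * [p*45.097694 + (1-p)*13.471451] = 27.989294; exercise = 27.807335; V(3,0) = max -> 27.989294
  V(3,1) = exp(-r*dt) * [p*13.471451 + (1-p)*0.000000] = 6.209041; exercise = 1.585199; V(3,1) = max -> 6.209041
  V(3,2) = exp(-r*dt) * [p*0.000000 + (1-p)*0.000000] = 0.000000; exercise = 0.000000; V(3,2) = max -> 0.000000
  V(3,3) = exp(-r*dt) * [p*0.000000 + (1-p)*0.000000] = 0.000000; exercise = 0.000000; V(3,3) = max -> 0.000000
  V(2,0) = exp(-r*dt) * [p*27.989294 + (1-p)*6.209041] = 16.220534; exercise = 13.471451; V(2,0) = max -> 16.220534
  V(2,1) = exp(-r*dt) * [p*6.209041 + (1-p)*0.000000] = 2.861770; exercise = 0.000000; V(2,1) = max -> 2.861770
  V(2,2) = exp(-r*dt) * [p*0.000000 + (1-p)*0.000000] = 0.000000; exercise = 0.000000; V(2,2) = max -> 0.000000
  V(1,0) = exp(-r*dt) * [p*16.220534 + (1-p)*2.861770] = 9.006380; exercise = 1.585199; V(1,0) = max -> 9.006380
  V(1,1) = exp(-r*dt) * [p*2.861770 + (1-p)*0.000000] = 1.319000; exercise = 0.000000; V(1,1) = max -> 1.319000
  V(0,0) = exp(-r*dt) * [p*9.006380 + (1-p)*1.319000] = 4.856384; exercise = 0.000000; V(0,0) = max -> 4.856384


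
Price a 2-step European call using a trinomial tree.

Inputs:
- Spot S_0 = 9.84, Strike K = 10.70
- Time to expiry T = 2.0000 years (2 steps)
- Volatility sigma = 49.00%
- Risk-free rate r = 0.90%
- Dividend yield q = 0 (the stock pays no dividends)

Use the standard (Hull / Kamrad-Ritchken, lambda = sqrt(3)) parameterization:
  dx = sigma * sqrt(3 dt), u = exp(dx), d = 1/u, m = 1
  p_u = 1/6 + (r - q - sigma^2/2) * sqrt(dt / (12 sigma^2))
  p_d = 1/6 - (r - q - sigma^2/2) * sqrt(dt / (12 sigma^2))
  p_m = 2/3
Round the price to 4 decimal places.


Answer: Price = V(0,0) = 2.0629

Derivation:
dt = T/N = 1.000000; dx = sigma*sqrt(3*dt) = 0.848705
u = exp(dx) = 2.336619; d = 1/u = 0.427969
p_u = 0.101243, p_m = 0.666667, p_d = 0.232090
Discount per step: exp(-r*dt) = 0.991040
Stock lattice S(k, j) with j the centered position index:
  k=0: S(0,+0) = 9.8400
  k=1: S(1,-1) = 4.2112; S(1,+0) = 9.8400; S(1,+1) = 22.9923
  k=2: S(2,-2) = 1.8023; S(2,-1) = 4.2112; S(2,+0) = 9.8400; S(2,+1) = 22.9923; S(2,+2) = 53.7243
Terminal payoffs V(N, j) = max(S_T - K, 0):
  V(2,-2) = 0.000000; V(2,-1) = 0.000000; V(2,+0) = 0.000000; V(2,+1) = 12.292328; V(2,+2) = 43.024305
Backward induction: V(k, j) = exp(-r*dt) * [p_u * V(k+1, j+1) + p_m * V(k+1, j) + p_d * V(k+1, j-1)]
  V(1,-1) = exp(-r*dt) * [p_u*0.000000 + p_m*0.000000 + p_d*0.000000] = 0.000000
  V(1,+0) = exp(-r*dt) * [p_u*12.292328 + p_m*0.000000 + p_d*0.000000] = 1.233367
  V(1,+1) = exp(-r*dt) * [p_u*43.024305 + p_m*12.292328 + p_d*0.000000] = 12.438364
  V(0,+0) = exp(-r*dt) * [p_u*12.438364 + p_m*1.233367 + p_d*0.000000] = 2.062898


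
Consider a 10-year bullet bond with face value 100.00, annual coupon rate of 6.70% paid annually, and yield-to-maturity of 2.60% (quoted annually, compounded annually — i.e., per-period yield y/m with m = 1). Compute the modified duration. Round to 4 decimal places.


Answer: Modified duration = 7.7724

Derivation:
Coupon per period c = face * coupon_rate / m = 6.700000
Periods per year m = 1; per-period yield y/m = 0.026000
Number of cashflows N = 10
Cashflows (t years, CF_t, discount factor 1/(1+y/m)^(m*t), PV):
  t = 1.0000: CF_t = 6.700000, DF = 0.974659, PV = 6.530214
  t = 2.0000: CF_t = 6.700000, DF = 0.949960, PV = 6.364731
  t = 3.0000: CF_t = 6.700000, DF = 0.925887, PV = 6.203442
  t = 4.0000: CF_t = 6.700000, DF = 0.902424, PV = 6.046240
  t = 5.0000: CF_t = 6.700000, DF = 0.879555, PV = 5.893021
  t = 6.0000: CF_t = 6.700000, DF = 0.857266, PV = 5.743685
  t = 7.0000: CF_t = 6.700000, DF = 0.835542, PV = 5.598134
  t = 8.0000: CF_t = 6.700000, DF = 0.814369, PV = 5.456271
  t = 9.0000: CF_t = 6.700000, DF = 0.793732, PV = 5.318003
  t = 10.0000: CF_t = 106.700000, DF = 0.773618, PV = 82.545008
Price P = sum_t PV_t = 135.698749
First compute Macaulay numerator sum_t t * PV_t:
  t * PV_t at t = 1.0000: 6.530214
  t * PV_t at t = 2.0000: 12.729463
  t * PV_t at t = 3.0000: 18.610326
  t * PV_t at t = 4.0000: 24.184959
  t * PV_t at t = 5.0000: 29.465106
  t * PV_t at t = 6.0000: 34.462112
  t * PV_t at t = 7.0000: 39.186937
  t * PV_t at t = 8.0000: 43.650166
  t * PV_t at t = 9.0000: 47.862025
  t * PV_t at t = 10.0000: 825.450076
Macaulay duration D = 1082.131383 / 135.698749 = 7.974513
Modified duration = D / (1 + y/m) = 7.974513 / (1 + 0.026000) = 7.772429


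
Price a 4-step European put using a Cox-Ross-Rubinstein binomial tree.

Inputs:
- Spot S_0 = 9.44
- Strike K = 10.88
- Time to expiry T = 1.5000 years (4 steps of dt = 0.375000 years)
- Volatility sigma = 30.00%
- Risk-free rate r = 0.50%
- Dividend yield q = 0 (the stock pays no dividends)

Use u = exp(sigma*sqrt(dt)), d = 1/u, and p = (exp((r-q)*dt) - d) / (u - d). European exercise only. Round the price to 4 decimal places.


Answer: Price = V(0,0) = 2.3197

Derivation:
dt = T/N = 0.375000
u = exp(sigma*sqrt(dt)) = 1.201669; d = 1/u = 0.832176
p = (exp((r-q)*dt) - d) / (u - d) = 0.459280
Discount per step: exp(-r*dt) = 0.998127
Stock lattice S(k, i) with i counting down-moves:
  k=0: S(0,0) = 9.4400
  k=1: S(1,0) = 11.3438; S(1,1) = 7.8557
  k=2: S(2,0) = 13.6314; S(2,1) = 9.4400; S(2,2) = 6.5374
  k=3: S(3,0) = 16.3805; S(3,1) = 11.3438; S(3,2) = 7.8557; S(3,3) = 5.4402
  k=4: S(4,0) = 19.6839; S(4,1) = 13.6314; S(4,2) = 9.4400; S(4,3) = 6.5374; S(4,4) = 4.5272
Terminal payoffs V(N, i) = max(K - S_T, 0):
  V(4,0) = 0.000000; V(4,1) = 0.000000; V(4,2) = 1.440000; V(4,3) = 4.342646; V(4,4) = 6.352776
Backward induction: V(k, i) = exp(-r*dt) * [p * V(k+1, i) + (1-p) * V(k+1, i+1)].
  V(3,0) = exp(-r*dt) * [p*0.000000 + (1-p)*0.000000] = 0.000000
  V(3,1) = exp(-r*dt) * [p*0.000000 + (1-p)*1.440000] = 0.777178
  V(3,2) = exp(-r*dt) * [p*1.440000 + (1-p)*4.342646] = 3.003881
  V(3,3) = exp(-r*dt) * [p*4.342646 + (1-p)*6.352776] = 5.419392
  V(2,0) = exp(-r*dt) * [p*0.000000 + (1-p)*0.777178] = 0.419448
  V(2,1) = exp(-r*dt) * [p*0.777178 + (1-p)*3.003881] = 1.977489
  V(2,2) = exp(-r*dt) * [p*3.003881 + (1-p)*5.419392] = 4.301922
  V(1,0) = exp(-r*dt) * [p*0.419448 + (1-p)*1.977489] = 1.259548
  V(1,1) = exp(-r*dt) * [p*1.977489 + (1-p)*4.301922] = 3.228298
  V(0,0) = exp(-r*dt) * [p*1.259548 + (1-p)*3.228298] = 2.319737


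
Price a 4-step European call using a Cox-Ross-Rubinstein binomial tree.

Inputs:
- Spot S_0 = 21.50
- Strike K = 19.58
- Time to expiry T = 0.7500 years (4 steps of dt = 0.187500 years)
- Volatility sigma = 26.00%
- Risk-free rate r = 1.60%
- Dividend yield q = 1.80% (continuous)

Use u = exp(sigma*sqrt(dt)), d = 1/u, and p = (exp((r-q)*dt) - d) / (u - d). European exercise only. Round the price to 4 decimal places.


Answer: Price = V(0,0) = 2.9898

Derivation:
dt = T/N = 0.187500
u = exp(sigma*sqrt(dt)) = 1.119165; d = 1/u = 0.893523
p = (exp((r-q)*dt) - d) / (u - d) = 0.470222
Discount per step: exp(-r*dt) = 0.997004
Stock lattice S(k, i) with i counting down-moves:
  k=0: S(0,0) = 21.5000
  k=1: S(1,0) = 24.0621; S(1,1) = 19.2107
  k=2: S(2,0) = 26.9294; S(2,1) = 21.5000; S(2,2) = 17.1652
  k=3: S(3,0) = 30.1385; S(3,1) = 24.0621; S(3,2) = 19.2107; S(3,3) = 15.3375
  k=4: S(4,0) = 33.7299; S(4,1) = 26.9294; S(4,2) = 21.5000; S(4,3) = 17.1652; S(4,4) = 13.7044
Terminal payoffs V(N, i) = max(S_T - K, 0):
  V(4,0) = 14.149949; V(4,1) = 7.349425; V(4,2) = 1.920000; V(4,3) = 0.000000; V(4,4) = 0.000000
Backward induction: V(k, i) = exp(-r*dt) * [p * V(k+1, i) + (1-p) * V(k+1, i+1)].
  V(3,0) = exp(-r*dt) * [p*14.149949 + (1-p)*7.349425] = 10.515589
  V(3,1) = exp(-r*dt) * [p*7.349425 + (1-p)*1.920000] = 4.459637
  V(3,2) = exp(-r*dt) * [p*1.920000 + (1-p)*0.000000] = 0.900122
  V(3,3) = exp(-r*dt) * [p*0.000000 + (1-p)*0.000000] = 0.000000
  V(2,0) = exp(-r*dt) * [p*10.515589 + (1-p)*4.459637] = 7.285391
  V(2,1) = exp(-r*dt) * [p*4.459637 + (1-p)*0.900122] = 2.566175
  V(2,2) = exp(-r*dt) * [p*0.900122 + (1-p)*0.000000] = 0.421990
  V(1,0) = exp(-r*dt) * [p*7.285391 + (1-p)*2.566175] = 4.770922
  V(1,1) = exp(-r*dt) * [p*2.566175 + (1-p)*0.421990] = 1.425949
  V(0,0) = exp(-r*dt) * [p*4.770922 + (1-p)*1.425949] = 2.989847


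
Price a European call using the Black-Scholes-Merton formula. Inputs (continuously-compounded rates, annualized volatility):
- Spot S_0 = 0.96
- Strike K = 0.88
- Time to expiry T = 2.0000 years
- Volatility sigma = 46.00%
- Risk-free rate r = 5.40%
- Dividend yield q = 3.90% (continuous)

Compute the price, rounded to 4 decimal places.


Answer: Price = 0.2663

Derivation:
d1 = (ln(S/K) + (r - q + 0.5*sigma^2) * T) / (sigma * sqrt(T)) = 0.50513768
d2 = d1 - sigma * sqrt(T) = -0.14540056
exp(-rT) = 0.89762760; exp(-qT) = 0.92496443
C = S_0 * exp(-qT) * N(d1) - K * exp(-rT) * N(d2)
N(d1) = 0.69326893; N(d2) = 0.44219731
C = 0.9600 * 0.92496443 * 0.69326893 - 0.8800 * 0.89762760 * 0.44219731 = 0.2663


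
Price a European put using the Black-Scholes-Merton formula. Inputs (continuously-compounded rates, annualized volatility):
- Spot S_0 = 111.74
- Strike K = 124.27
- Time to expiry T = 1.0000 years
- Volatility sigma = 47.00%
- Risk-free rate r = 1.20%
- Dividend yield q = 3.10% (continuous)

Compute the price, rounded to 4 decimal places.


Answer: Price = 29.4422

Derivation:
d1 = (ln(S/K) + (r - q + 0.5*sigma^2) * T) / (sigma * sqrt(T)) = -0.03155718
d2 = d1 - sigma * sqrt(T) = -0.50155718
exp(-rT) = 0.98807171; exp(-qT) = 0.96947557
P = K * exp(-rT) * N(-d2) - S_0 * exp(-qT) * N(-d1)
N(-d1) = 0.51258740; N(-d2) = 0.69201048
P = 124.2700 * 0.98807171 * 0.69201048 - 111.7400 * 0.96947557 * 0.51258740 = 29.4422


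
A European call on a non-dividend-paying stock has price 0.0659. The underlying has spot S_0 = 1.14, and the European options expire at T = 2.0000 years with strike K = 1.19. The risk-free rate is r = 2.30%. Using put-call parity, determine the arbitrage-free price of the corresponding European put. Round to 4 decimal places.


Answer: Put price = 0.0624

Derivation:
Put-call parity: C - P = S_0 * exp(-qT) - K * exp(-rT).
S_0 * exp(-qT) = 1.1400 * 1.00000000 = 1.14000000
K * exp(-rT) = 1.1900 * 0.95504196 = 1.13649994
P = C - S*exp(-qT) + K*exp(-rT)
P = 0.0659 - 1.14000000 + 1.13649994 = 0.0624


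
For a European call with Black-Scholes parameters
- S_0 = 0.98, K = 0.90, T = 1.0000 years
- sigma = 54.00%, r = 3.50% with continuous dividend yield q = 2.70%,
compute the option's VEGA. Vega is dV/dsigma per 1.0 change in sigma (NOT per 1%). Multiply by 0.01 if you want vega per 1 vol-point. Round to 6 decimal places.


Answer: Vega = 0.345055

Derivation:
d1 = 0.4425144599; d2 = -0.0974855401
phi(d1) = 0.3617333080; exp(-qT) = 0.9733612415; exp(-rT) = 0.9656054163
Vega = S * exp(-qT) * phi(d1) * sqrt(T) = 0.9800 * 0.9733612415 * 0.3617333080 * 1.0000000000 = 0.345055


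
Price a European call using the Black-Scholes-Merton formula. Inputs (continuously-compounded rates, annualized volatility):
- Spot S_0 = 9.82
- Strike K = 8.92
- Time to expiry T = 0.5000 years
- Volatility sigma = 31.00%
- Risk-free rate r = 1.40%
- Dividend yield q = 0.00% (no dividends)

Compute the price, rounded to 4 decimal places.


d1 = (ln(S/K) + (r - q + 0.5*sigma^2) * T) / (sigma * sqrt(T)) = 0.58005646
d2 = d1 - sigma * sqrt(T) = 0.36085336
exp(-rT) = 0.99302444; exp(-qT) = 1.00000000
C = S_0 * exp(-qT) * N(d1) - K * exp(-rT) * N(d2)
N(d1) = 0.71906173; N(d2) = 0.64089546
C = 9.8200 * 1.00000000 * 0.71906173 - 8.9200 * 0.99302444 * 0.64089546 = 1.3843

Answer: Price = 1.3843


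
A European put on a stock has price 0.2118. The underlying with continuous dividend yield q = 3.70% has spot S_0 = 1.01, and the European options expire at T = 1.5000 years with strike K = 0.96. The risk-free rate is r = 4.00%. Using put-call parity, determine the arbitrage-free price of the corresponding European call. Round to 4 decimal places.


Answer: Call price = 0.2632

Derivation:
Put-call parity: C - P = S_0 * exp(-qT) - K * exp(-rT).
S_0 * exp(-qT) = 1.0100 * 0.94601202 = 0.95547214
K * exp(-rT) = 0.9600 * 0.94176453 = 0.90409395
C = P + S*exp(-qT) - K*exp(-rT)
C = 0.2118 + 0.95547214 - 0.90409395 = 0.2632


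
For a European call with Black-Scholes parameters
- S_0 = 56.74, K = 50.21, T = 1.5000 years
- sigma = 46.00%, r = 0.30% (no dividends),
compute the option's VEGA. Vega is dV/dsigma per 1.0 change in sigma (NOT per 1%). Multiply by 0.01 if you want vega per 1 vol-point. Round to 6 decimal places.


d1 = 0.5066986425; d2 = -0.0566839983
phi(d1) = 0.3508802470; exp(-qT) = 1.0000000000; exp(-rT) = 0.9955101098
Vega = S * exp(-qT) * phi(d1) * sqrt(T) = 56.7400 * 1.0000000000 * 0.3508802470 * 1.2247448714 = 24.383379

Answer: Vega = 24.383379


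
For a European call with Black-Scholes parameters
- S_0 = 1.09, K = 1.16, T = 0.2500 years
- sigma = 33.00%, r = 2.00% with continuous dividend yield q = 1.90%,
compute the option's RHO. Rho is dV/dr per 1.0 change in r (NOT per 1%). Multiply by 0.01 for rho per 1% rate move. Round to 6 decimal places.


Answer: Rho = 0.093318

Derivation:
d1 = -0.2932109629; d2 = -0.4582109629
phi(d1) = 0.3821565767; exp(-qT) = 0.9952612634; exp(-rT) = 0.9950124792
N(d2) = 0.3234004422
Rho = K*T*exp(-rT)*N(d2) = 1.1600 * 0.2500 * 0.9950124792 * 0.3234004422 = 0.093318


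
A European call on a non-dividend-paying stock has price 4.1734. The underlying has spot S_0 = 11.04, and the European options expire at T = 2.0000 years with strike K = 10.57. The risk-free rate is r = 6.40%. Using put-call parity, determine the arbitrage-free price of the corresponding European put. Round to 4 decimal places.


Answer: Put price = 2.4335

Derivation:
Put-call parity: C - P = S_0 * exp(-qT) - K * exp(-rT).
S_0 * exp(-qT) = 11.0400 * 1.00000000 = 11.04000000
K * exp(-rT) = 10.5700 * 0.87985338 = 9.30005022
P = C - S*exp(-qT) + K*exp(-rT)
P = 4.1734 - 11.04000000 + 9.30005022 = 2.4335


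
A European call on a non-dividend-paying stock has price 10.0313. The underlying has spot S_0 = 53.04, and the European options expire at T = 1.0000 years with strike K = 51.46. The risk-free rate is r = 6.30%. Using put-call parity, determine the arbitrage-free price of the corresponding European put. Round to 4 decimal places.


Answer: Put price = 5.3093

Derivation:
Put-call parity: C - P = S_0 * exp(-qT) - K * exp(-rT).
S_0 * exp(-qT) = 53.0400 * 1.00000000 = 53.04000000
K * exp(-rT) = 51.4600 * 0.93894347 = 48.31803116
P = C - S*exp(-qT) + K*exp(-rT)
P = 10.0313 - 53.04000000 + 48.31803116 = 5.3093


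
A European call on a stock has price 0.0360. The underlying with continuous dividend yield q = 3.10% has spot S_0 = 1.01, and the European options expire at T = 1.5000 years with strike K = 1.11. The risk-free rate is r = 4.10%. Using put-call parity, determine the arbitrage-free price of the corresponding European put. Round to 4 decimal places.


Answer: Put price = 0.1157

Derivation:
Put-call parity: C - P = S_0 * exp(-qT) - K * exp(-rT).
S_0 * exp(-qT) = 1.0100 * 0.95456456 = 0.96411021
K * exp(-rT) = 1.1100 * 0.94035295 = 1.04379177
P = C - S*exp(-qT) + K*exp(-rT)
P = 0.0360 - 0.96411021 + 1.04379177 = 0.1157


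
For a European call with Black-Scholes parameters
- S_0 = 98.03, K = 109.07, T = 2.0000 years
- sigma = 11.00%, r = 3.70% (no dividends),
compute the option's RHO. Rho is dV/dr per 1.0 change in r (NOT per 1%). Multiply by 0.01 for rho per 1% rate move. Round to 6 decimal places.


d1 = -0.1325267479; d2 = -0.2880902398
phi(d1) = 0.3954542390; exp(-qT) = 1.0000000000; exp(-rT) = 0.9286716938
N(d2) = 0.3866388318
Rho = K*T*exp(-rT)*N(d2) = 109.0700 * 2.0000 * 0.9286716938 * 0.3866388318 = 78.325466

Answer: Rho = 78.325466


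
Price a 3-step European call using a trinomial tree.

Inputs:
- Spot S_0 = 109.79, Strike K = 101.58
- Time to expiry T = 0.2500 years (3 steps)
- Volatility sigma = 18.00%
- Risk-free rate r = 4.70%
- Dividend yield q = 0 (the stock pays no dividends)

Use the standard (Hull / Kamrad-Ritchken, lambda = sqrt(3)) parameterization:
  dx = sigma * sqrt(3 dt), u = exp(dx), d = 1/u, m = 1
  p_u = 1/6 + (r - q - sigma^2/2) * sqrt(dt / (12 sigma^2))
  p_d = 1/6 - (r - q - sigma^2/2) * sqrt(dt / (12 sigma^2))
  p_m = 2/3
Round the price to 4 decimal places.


Answer: Price = V(0,0) = 10.1755

Derivation:
dt = T/N = 0.083333; dx = sigma*sqrt(3*dt) = 0.090000
u = exp(dx) = 1.094174; d = 1/u = 0.913931
p_u = 0.180926, p_m = 0.666667, p_d = 0.152407
Discount per step: exp(-r*dt) = 0.996091
Stock lattice S(k, j) with j the centered position index:
  k=0: S(0,+0) = 109.7900
  k=1: S(1,-1) = 100.3405; S(1,+0) = 109.7900; S(1,+1) = 120.1294
  k=2: S(2,-2) = 91.7043; S(2,-1) = 100.3405; S(2,+0) = 109.7900; S(2,+1) = 120.1294; S(2,+2) = 131.4425
  k=3: S(3,-3) = 83.8114; S(3,-2) = 91.7043; S(3,-1) = 100.3405; S(3,+0) = 109.7900; S(3,+1) = 120.1294; S(3,+2) = 131.4425; S(3,+3) = 143.8210
Terminal payoffs V(N, j) = max(S_T - K, 0):
  V(3,-3) = 0.000000; V(3,-2) = 0.000000; V(3,-1) = 0.000000; V(3,+0) = 8.210000; V(3,+1) = 18.549395; V(3,+2) = 29.862494; V(3,+3) = 42.240997
Backward induction: V(k, j) = exp(-r*dt) * [p_u * V(k+1, j+1) + p_m * V(k+1, j) + p_d * V(k+1, j-1)]
  V(2,-2) = exp(-r*dt) * [p_u*0.000000 + p_m*0.000000 + p_d*0.000000] = 0.000000
  V(2,-1) = exp(-r*dt) * [p_u*8.210000 + p_m*0.000000 + p_d*0.000000] = 1.479595
  V(2,+0) = exp(-r*dt) * [p_u*18.549395 + p_m*8.210000 + p_d*0.000000] = 8.794886
  V(2,+1) = exp(-r*dt) * [p_u*29.862494 + p_m*18.549395 + p_d*8.210000] = 18.946076
  V(2,+2) = exp(-r*dt) * [p_u*42.240997 + p_m*29.862494 + p_d*18.549395] = 30.259139
  V(1,-1) = exp(-r*dt) * [p_u*8.794886 + p_m*1.479595 + p_d*0.000000] = 2.567544
  V(1,+0) = exp(-r*dt) * [p_u*18.946076 + p_m*8.794886 + p_d*1.479595] = 9.479394
  V(1,+1) = exp(-r*dt) * [p_u*30.259139 + p_m*18.946076 + p_d*8.794886] = 19.369772
  V(0,+0) = exp(-r*dt) * [p_u*19.369772 + p_m*9.479394 + p_d*2.567544] = 10.175471


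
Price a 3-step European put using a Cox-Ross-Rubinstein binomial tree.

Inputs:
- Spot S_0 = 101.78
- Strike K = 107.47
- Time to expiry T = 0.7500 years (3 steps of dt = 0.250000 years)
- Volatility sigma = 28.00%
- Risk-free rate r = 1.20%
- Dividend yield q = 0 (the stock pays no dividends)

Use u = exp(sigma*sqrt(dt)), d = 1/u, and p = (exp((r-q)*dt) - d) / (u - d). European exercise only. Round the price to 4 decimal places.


dt = T/N = 0.250000
u = exp(sigma*sqrt(dt)) = 1.150274; d = 1/u = 0.869358
p = (exp((r-q)*dt) - d) / (u - d) = 0.475752
Discount per step: exp(-r*dt) = 0.997004
Stock lattice S(k, i) with i counting down-moves:
  k=0: S(0,0) = 101.7800
  k=1: S(1,0) = 117.0749; S(1,1) = 88.4833
  k=2: S(2,0) = 134.6682; S(2,1) = 101.7800; S(2,2) = 76.9237
  k=3: S(3,0) = 154.9052; S(3,1) = 117.0749; S(3,2) = 88.4833; S(3,3) = 66.8742
Terminal payoffs V(N, i) = max(K - S_T, 0):
  V(3,0) = 0.000000; V(3,1) = 0.000000; V(3,2) = 18.986719; V(3,3) = 40.595775
Backward induction: V(k, i) = exp(-r*dt) * [p * V(k+1, i) + (1-p) * V(k+1, i+1)].
  V(2,0) = exp(-r*dt) * [p*0.000000 + (1-p)*0.000000] = 0.000000
  V(2,1) = exp(-r*dt) * [p*0.000000 + (1-p)*18.986719] = 9.923924
  V(2,2) = exp(-r*dt) * [p*18.986719 + (1-p)*40.595775] = 30.224404
  V(1,0) = exp(-r*dt) * [p*0.000000 + (1-p)*9.923924] = 5.187009
  V(1,1) = exp(-r*dt) * [p*9.923924 + (1-p)*30.224404] = 20.504794
  V(0,0) = exp(-r*dt) * [p*5.187009 + (1-p)*20.504794] = 13.177727

Answer: Price = V(0,0) = 13.1777


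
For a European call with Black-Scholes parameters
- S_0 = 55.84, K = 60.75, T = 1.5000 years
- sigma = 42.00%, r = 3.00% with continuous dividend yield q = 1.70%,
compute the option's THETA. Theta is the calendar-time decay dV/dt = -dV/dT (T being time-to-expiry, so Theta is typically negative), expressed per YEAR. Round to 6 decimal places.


Answer: Theta = -3.791798

Derivation:
d1 = 0.1312681091; d2 = -0.3831247369
phi(d1) = 0.3955198943; exp(-qT) = 0.9748223790; exp(-rT) = 0.9559974818
Theta = -S*exp(-qT)*phi(d1)*sigma/(2*sqrt(T)) - r*K*exp(-rT)*N(d2) + q*S*exp(-qT)*N(d1)
N(d1) = 0.5522183907; N(d2) = 0.3508136395; sqrt(T) = 1.2247448714
Term 1 = -55.8400 * 0.9748223790 * 0.3955198943 * 0.4200 / (2 * 1.2247448714) = -3.6915852202
Term 2 = -0.0300 * 60.7500 * 0.9559974818 * 0.3508136395 = -0.6112245022
Term 3 = 0.0170 * 55.8400 * 0.9748223790 * 0.5522183907 = 0.5110115164
Theta = -3.6915852202 + (-0.6112245022) + (0.5110115164) = -3.791798


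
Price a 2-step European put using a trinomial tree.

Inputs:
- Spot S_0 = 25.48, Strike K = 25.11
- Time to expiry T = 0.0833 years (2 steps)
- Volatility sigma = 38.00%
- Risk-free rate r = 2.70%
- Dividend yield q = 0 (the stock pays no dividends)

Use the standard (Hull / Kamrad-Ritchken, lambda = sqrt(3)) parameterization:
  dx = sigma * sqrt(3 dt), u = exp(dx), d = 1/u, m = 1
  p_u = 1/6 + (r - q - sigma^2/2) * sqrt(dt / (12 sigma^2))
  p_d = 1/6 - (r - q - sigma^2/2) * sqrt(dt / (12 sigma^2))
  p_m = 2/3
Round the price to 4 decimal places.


Answer: Price = V(0,0) = 0.8240

Derivation:
dt = T/N = 0.041650; dx = sigma*sqrt(3*dt) = 0.134323
u = exp(dx) = 1.143763; d = 1/u = 0.874307
p_u = 0.159659, p_m = 0.666667, p_d = 0.173674
Discount per step: exp(-r*dt) = 0.998876
Stock lattice S(k, j) with j the centered position index:
  k=0: S(0,+0) = 25.4800
  k=1: S(1,-1) = 22.2773; S(1,+0) = 25.4800; S(1,+1) = 29.1431
  k=2: S(2,-2) = 19.4772; S(2,-1) = 22.2773; S(2,+0) = 25.4800; S(2,+1) = 29.1431; S(2,+2) = 33.3328
Terminal payoffs V(N, j) = max(K - S_T, 0):
  V(2,-2) = 5.632752; V(2,-1) = 2.832651; V(2,+0) = 0.000000; V(2,+1) = 0.000000; V(2,+2) = 0.000000
Backward induction: V(k, j) = exp(-r*dt) * [p_u * V(k+1, j+1) + p_m * V(k+1, j) + p_d * V(k+1, j-1)]
  V(1,-1) = exp(-r*dt) * [p_u*0.000000 + p_m*2.832651 + p_d*5.632752] = 2.863477
  V(1,+0) = exp(-r*dt) * [p_u*0.000000 + p_m*0.000000 + p_d*2.832651] = 0.491406
  V(1,+1) = exp(-r*dt) * [p_u*0.000000 + p_m*0.000000 + p_d*0.000000] = 0.000000
  V(0,+0) = exp(-r*dt) * [p_u*0.000000 + p_m*0.491406 + p_d*2.863477] = 0.823989


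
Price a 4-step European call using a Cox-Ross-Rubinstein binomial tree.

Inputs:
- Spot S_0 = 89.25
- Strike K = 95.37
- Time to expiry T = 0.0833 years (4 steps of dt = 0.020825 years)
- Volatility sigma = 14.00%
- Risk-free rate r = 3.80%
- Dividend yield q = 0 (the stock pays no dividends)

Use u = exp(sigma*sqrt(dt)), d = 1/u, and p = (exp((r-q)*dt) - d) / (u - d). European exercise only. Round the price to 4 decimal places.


dt = T/N = 0.020825
u = exp(sigma*sqrt(dt)) = 1.020409; d = 1/u = 0.979999
p = (exp((r-q)*dt) - d) / (u - d) = 0.514541
Discount per step: exp(-r*dt) = 0.999209
Stock lattice S(k, i) with i counting down-moves:
  k=0: S(0,0) = 89.2500
  k=1: S(1,0) = 91.0715; S(1,1) = 87.4650
  k=2: S(2,0) = 92.9301; S(2,1) = 89.2500; S(2,2) = 85.7156
  k=3: S(3,0) = 94.8267; S(3,1) = 91.0715; S(3,2) = 87.4650; S(3,3) = 84.0013
  k=4: S(4,0) = 96.7620; S(4,1) = 92.9301; S(4,2) = 89.2500; S(4,3) = 85.7156; S(4,4) = 82.3212
Terminal payoffs V(N, i) = max(S_T - K, 0):
  V(4,0) = 1.391994; V(4,1) = 0.000000; V(4,2) = 0.000000; V(4,3) = 0.000000; V(4,4) = 0.000000
Backward induction: V(k, i) = exp(-r*dt) * [p * V(k+1, i) + (1-p) * V(k+1, i+1)].
  V(3,0) = exp(-r*dt) * [p*1.391994 + (1-p)*0.000000] = 0.715671
  V(3,1) = exp(-r*dt) * [p*0.000000 + (1-p)*0.000000] = 0.000000
  V(3,2) = exp(-r*dt) * [p*0.000000 + (1-p)*0.000000] = 0.000000
  V(3,3) = exp(-r*dt) * [p*0.000000 + (1-p)*0.000000] = 0.000000
  V(2,0) = exp(-r*dt) * [p*0.715671 + (1-p)*0.000000] = 0.367950
  V(2,1) = exp(-r*dt) * [p*0.000000 + (1-p)*0.000000] = 0.000000
  V(2,2) = exp(-r*dt) * [p*0.000000 + (1-p)*0.000000] = 0.000000
  V(1,0) = exp(-r*dt) * [p*0.367950 + (1-p)*0.000000] = 0.189176
  V(1,1) = exp(-r*dt) * [p*0.000000 + (1-p)*0.000000] = 0.000000
  V(0,0) = exp(-r*dt) * [p*0.189176 + (1-p)*0.000000] = 0.097261

Answer: Price = V(0,0) = 0.0973


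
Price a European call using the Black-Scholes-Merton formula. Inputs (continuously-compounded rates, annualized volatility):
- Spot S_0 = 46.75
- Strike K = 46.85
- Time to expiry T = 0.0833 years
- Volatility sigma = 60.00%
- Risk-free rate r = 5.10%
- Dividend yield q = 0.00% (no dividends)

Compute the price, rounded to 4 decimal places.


d1 = (ln(S/K) + (r - q + 0.5*sigma^2) * T) / (sigma * sqrt(T)) = 0.09877868
d2 = d1 - sigma * sqrt(T) = -0.07439176
exp(-rT) = 0.99576071; exp(-qT) = 1.00000000
C = S_0 * exp(-qT) * N(d1) - K * exp(-rT) * N(d2)
N(d1) = 0.53934300; N(d2) = 0.47034933
C = 46.7500 * 1.00000000 * 0.53934300 - 46.8500 * 0.99576071 * 0.47034933 = 3.2718

Answer: Price = 3.2718


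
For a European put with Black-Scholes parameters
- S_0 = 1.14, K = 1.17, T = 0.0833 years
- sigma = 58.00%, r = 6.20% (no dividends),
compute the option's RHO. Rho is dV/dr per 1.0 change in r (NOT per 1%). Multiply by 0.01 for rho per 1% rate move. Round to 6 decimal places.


Answer: Rho = -0.056468

Derivation:
d1 = -0.0406206933; d2 = -0.2080187817
phi(d1) = 0.3986132806; exp(-qT) = 1.0000000000; exp(-rT) = 0.9948487136
N(-d2) = 0.5823928488
Rho = -K*T*exp(-rT)*N(-d2) = -1.1700 * 0.0833 * 0.9948487136 * 0.5823928488 = -0.056468


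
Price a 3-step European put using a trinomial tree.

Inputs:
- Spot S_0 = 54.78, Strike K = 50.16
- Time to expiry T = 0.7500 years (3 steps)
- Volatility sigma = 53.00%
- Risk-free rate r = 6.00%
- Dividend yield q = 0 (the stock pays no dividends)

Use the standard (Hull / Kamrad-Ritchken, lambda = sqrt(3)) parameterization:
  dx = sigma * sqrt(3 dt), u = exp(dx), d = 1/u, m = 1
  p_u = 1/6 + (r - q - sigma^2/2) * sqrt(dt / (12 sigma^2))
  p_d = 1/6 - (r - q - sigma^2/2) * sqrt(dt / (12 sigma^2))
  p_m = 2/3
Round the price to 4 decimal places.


dt = T/N = 0.250000; dx = sigma*sqrt(3*dt) = 0.458993
u = exp(dx) = 1.582480; d = 1/u = 0.631919
p_u = 0.144757, p_m = 0.666667, p_d = 0.188576
Discount per step: exp(-r*dt) = 0.985112
Stock lattice S(k, j) with j the centered position index:
  k=0: S(0,+0) = 54.7800
  k=1: S(1,-1) = 34.6165; S(1,+0) = 54.7800; S(1,+1) = 86.6883
  k=2: S(2,-2) = 21.8749; S(2,-1) = 34.6165; S(2,+0) = 54.7800; S(2,+1) = 86.6883; S(2,+2) = 137.1825
  k=3: S(3,-3) = 13.8232; S(3,-2) = 21.8749; S(3,-1) = 34.6165; S(3,+0) = 54.7800; S(3,+1) = 86.6883; S(3,+2) = 137.1825; S(3,+3) = 217.0886
Terminal payoffs V(N, j) = max(K - S_T, 0):
  V(3,-3) = 36.336849; V(3,-2) = 28.285136; V(3,-1) = 15.543457; V(3,+0) = 0.000000; V(3,+1) = 0.000000; V(3,+2) = 0.000000; V(3,+3) = 0.000000
Backward induction: V(k, j) = exp(-r*dt) * [p_u * V(k+1, j+1) + p_m * V(k+1, j) + p_d * V(k+1, j-1)]
  V(2,-2) = exp(-r*dt) * [p_u*15.543457 + p_m*28.285136 + p_d*36.336849] = 27.542789
  V(2,-1) = exp(-r*dt) * [p_u*0.000000 + p_m*15.543457 + p_d*28.285136] = 15.462517
  V(2,+0) = exp(-r*dt) * [p_u*0.000000 + p_m*0.000000 + p_d*15.543457] = 2.887484
  V(2,+1) = exp(-r*dt) * [p_u*0.000000 + p_m*0.000000 + p_d*0.000000] = 0.000000
  V(2,+2) = exp(-r*dt) * [p_u*0.000000 + p_m*0.000000 + p_d*0.000000] = 0.000000
  V(1,-1) = exp(-r*dt) * [p_u*2.887484 + p_m*15.462517 + p_d*27.542789] = 15.683217
  V(1,+0) = exp(-r*dt) * [p_u*0.000000 + p_m*2.887484 + p_d*15.462517] = 4.768779
  V(1,+1) = exp(-r*dt) * [p_u*0.000000 + p_m*0.000000 + p_d*2.887484] = 0.536404
  V(0,+0) = exp(-r*dt) * [p_u*0.536404 + p_m*4.768779 + p_d*15.683217] = 6.121794

Answer: Price = V(0,0) = 6.1218


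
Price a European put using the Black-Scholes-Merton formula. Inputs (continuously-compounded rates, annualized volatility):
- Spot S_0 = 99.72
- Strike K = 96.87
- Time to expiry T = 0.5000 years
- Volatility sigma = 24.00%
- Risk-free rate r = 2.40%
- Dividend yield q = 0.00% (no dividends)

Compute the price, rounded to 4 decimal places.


d1 = (ln(S/K) + (r - q + 0.5*sigma^2) * T) / (sigma * sqrt(T)) = 0.32642633
d2 = d1 - sigma * sqrt(T) = 0.15672070
exp(-rT) = 0.98807171; exp(-qT) = 1.00000000
P = K * exp(-rT) * N(-d2) - S_0 * exp(-qT) * N(-d1)
N(-d1) = 0.37205091; N(-d2) = 0.43773249
P = 96.8700 * 0.98807171 * 0.43773249 - 99.7200 * 1.00000000 * 0.37205091 = 4.7964

Answer: Price = 4.7964


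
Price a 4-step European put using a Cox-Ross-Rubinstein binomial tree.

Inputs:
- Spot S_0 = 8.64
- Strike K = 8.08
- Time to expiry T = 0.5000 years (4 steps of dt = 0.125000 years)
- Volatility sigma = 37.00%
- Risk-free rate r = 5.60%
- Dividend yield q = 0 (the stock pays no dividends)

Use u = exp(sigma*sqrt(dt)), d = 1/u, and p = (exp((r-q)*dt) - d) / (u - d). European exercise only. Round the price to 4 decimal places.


dt = T/N = 0.125000
u = exp(sigma*sqrt(dt)) = 1.139757; d = 1/u = 0.877380
p = (exp((r-q)*dt) - d) / (u - d) = 0.494116
Discount per step: exp(-r*dt) = 0.993024
Stock lattice S(k, i) with i counting down-moves:
  k=0: S(0,0) = 8.6400
  k=1: S(1,0) = 9.8475; S(1,1) = 7.5806
  k=2: S(2,0) = 11.2238; S(2,1) = 8.6400; S(2,2) = 6.6510
  k=3: S(3,0) = 12.7923; S(3,1) = 9.8475; S(3,2) = 7.5806; S(3,3) = 5.8355
  k=4: S(4,0) = 14.5802; S(4,1) = 11.2238; S(4,2) = 8.6400; S(4,3) = 6.6510; S(4,4) = 5.1199
Terminal payoffs V(N, i) = max(K - S_T, 0):
  V(4,0) = 0.000000; V(4,1) = 0.000000; V(4,2) = 0.000000; V(4,3) = 1.428961; V(4,4) = 2.960056
Backward induction: V(k, i) = exp(-r*dt) * [p * V(k+1, i) + (1-p) * V(k+1, i+1)].
  V(3,0) = exp(-r*dt) * [p*0.000000 + (1-p)*0.000000] = 0.000000
  V(3,1) = exp(-r*dt) * [p*0.000000 + (1-p)*0.000000] = 0.000000
  V(3,2) = exp(-r*dt) * [p*0.000000 + (1-p)*1.428961] = 0.717846
  V(3,3) = exp(-r*dt) * [p*1.428961 + (1-p)*2.960056] = 2.188147
  V(2,0) = exp(-r*dt) * [p*0.000000 + (1-p)*0.000000] = 0.000000
  V(2,1) = exp(-r*dt) * [p*0.000000 + (1-p)*0.717846] = 0.360614
  V(2,2) = exp(-r*dt) * [p*0.717846 + (1-p)*2.188147] = 1.451453
  V(1,0) = exp(-r*dt) * [p*0.000000 + (1-p)*0.360614] = 0.181156
  V(1,1) = exp(-r*dt) * [p*0.360614 + (1-p)*1.451453] = 0.906087
  V(0,0) = exp(-r*dt) * [p*0.181156 + (1-p)*0.906087] = 0.544066

Answer: Price = V(0,0) = 0.5441
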